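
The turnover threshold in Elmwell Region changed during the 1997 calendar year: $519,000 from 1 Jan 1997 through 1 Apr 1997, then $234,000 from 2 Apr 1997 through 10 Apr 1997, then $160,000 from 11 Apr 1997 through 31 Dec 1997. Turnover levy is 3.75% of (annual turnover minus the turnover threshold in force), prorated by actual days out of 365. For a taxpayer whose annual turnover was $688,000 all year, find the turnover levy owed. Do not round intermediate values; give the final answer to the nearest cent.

$16,375.17

1 Jan – 1 Apr 1997: 91 days, exemption $519,000 → ($688,000 − $519,000) × 3.75% × 91/365 = $1,580.0342
2 Apr – 10 Apr 1997: 9 days, exemption $234,000 → ($688,000 − $234,000) × 3.75% × 9/365 = $419.7945
11 Apr – 31 Dec 1997: 265 days, exemption $160,000 → ($688,000 − $160,000) × 3.75% × 265/365 = $14,375.3425
Total = $16,375.1712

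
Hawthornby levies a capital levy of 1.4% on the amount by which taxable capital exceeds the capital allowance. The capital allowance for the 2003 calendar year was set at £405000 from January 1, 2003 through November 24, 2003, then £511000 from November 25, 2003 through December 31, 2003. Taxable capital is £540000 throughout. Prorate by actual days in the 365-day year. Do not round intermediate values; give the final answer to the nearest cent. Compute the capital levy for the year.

January 1 – November 24, 2003: 328 days, exemption £405000 → (£540000 − £405000) × 1.4% × 328/365 = £1698.4110
November 25 – December 31, 2003: 37 days, exemption £511000 → (£540000 − £511000) × 1.4% × 37/365 = £41.1562
Total = £1739.5671

£1739.57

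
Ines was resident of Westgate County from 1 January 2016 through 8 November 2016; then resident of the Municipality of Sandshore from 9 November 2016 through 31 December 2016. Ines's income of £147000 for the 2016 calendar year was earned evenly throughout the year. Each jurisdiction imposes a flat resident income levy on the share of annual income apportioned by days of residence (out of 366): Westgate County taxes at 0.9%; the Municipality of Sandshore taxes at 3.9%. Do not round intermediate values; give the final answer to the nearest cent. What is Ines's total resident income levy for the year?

£1961.61

Westgate County, 1 January – 8 November 2016: 313 days → £147000 × 0.9% × 313/366 = £1131.4180
The Municipality of Sandshore, 9 November – 31 December 2016: 53 days → £147000 × 3.9% × 53/366 = £830.1885
Total = £1961.6066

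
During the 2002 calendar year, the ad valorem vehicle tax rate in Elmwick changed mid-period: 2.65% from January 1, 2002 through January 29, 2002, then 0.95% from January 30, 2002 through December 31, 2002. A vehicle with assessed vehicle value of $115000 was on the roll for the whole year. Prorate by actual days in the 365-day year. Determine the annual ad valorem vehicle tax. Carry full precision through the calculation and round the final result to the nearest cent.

January 1 – January 29, 2002: 29 days at 2.65% → $115000 × 2.65% × 29/365 = $242.1301
January 30 – December 31, 2002: 336 days at 0.95% → $115000 × 0.95% × 336/365 = $1005.6986
Total = $1247.8288

$1247.83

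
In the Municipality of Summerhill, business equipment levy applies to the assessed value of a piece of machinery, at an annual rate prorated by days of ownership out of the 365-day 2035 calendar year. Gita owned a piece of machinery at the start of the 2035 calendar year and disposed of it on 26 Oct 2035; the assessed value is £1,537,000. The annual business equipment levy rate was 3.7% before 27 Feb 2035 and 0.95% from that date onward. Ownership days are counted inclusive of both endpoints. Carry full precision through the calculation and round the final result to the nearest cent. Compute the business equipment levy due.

1 Jan – 26 Feb 2035: 57 days at 3.7% → £1,537,000 × 3.7% × 57/365 = £8,880.9123
27 Feb – 26 Oct 2035: 242 days at 0.95% → £1,537,000 × 0.95% × 242/365 = £9,680.9945
Total = £18,561.9068

£18,561.91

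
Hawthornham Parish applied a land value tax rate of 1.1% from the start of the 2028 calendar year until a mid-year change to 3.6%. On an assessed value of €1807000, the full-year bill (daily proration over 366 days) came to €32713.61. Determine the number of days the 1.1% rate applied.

Let d = days at the first rate; then 366 − d days at the second rate.
€1807000 × [1.1%·d + 3.6%·(366−d)] / 366 = €32713.61
Solving gives d = 262, so the new rate took effect on 19 Sep 2028.

262 days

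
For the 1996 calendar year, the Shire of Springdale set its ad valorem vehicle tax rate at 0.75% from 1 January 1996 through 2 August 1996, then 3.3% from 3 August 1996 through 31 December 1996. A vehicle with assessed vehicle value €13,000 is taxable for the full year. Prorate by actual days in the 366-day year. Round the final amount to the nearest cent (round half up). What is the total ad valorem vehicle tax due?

1 January – 2 August 1996: 215 days at 0.75% → €13,000 × 0.75% × 215/366 = €57.2746
3 August – 31 December 1996: 151 days at 3.3% → €13,000 × 3.3% × 151/366 = €176.9918
Total = €234.2664

€234.27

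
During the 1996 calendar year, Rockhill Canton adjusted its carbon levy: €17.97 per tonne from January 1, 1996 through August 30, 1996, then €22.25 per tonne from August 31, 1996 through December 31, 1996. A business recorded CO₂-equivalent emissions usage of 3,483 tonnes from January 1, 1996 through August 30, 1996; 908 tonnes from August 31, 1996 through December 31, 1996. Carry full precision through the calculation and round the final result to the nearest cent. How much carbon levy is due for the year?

January 1 – August 30, 1996: 3,483 tonnes at €17.97/tonne → €62589.51
August 31 – December 31, 1996: 908 tonnes at €22.25/tonne → €20203.00

€82792.51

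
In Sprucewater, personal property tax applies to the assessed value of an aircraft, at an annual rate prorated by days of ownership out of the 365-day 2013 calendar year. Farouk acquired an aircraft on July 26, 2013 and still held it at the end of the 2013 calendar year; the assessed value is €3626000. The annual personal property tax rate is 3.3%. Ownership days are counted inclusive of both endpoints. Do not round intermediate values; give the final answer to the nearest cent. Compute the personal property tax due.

Days held (July 26 – December 31, 2013): 159 out of 365
Tax = €3626000 × 3.3% × 159/365 = €52124.9918

€52124.99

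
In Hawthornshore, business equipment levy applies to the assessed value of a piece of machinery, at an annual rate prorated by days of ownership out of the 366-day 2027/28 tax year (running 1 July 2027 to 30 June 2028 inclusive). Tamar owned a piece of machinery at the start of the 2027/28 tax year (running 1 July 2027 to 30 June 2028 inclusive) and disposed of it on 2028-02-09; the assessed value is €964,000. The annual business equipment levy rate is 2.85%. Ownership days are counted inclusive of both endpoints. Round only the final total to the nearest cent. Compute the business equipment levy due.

Days held (2027-07-01 to 2028-02-09): 224 out of 366
Tax = €964,000 × 2.85% × 224/366 = €16,814.6885

€16,814.69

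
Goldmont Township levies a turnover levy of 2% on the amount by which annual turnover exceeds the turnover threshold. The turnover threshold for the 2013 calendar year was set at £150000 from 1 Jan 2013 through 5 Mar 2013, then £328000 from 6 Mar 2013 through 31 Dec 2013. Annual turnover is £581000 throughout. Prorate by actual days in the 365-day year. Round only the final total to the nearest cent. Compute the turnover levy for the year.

£5684.22

1 Jan – 5 Mar 2013: 64 days, exemption £150000 → (£581000 − £150000) × 2% × 64/365 = £1511.4521
6 Mar – 31 Dec 2013: 301 days, exemption £328000 → (£581000 − £328000) × 2% × 301/365 = £4172.7671
Total = £5684.2192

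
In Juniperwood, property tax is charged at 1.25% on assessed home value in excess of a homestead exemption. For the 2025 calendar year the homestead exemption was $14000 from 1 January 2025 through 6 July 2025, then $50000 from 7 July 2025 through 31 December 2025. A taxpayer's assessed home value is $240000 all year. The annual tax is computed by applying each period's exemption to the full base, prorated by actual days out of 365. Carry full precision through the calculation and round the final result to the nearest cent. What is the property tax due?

1 January – 6 July 2025: 187 days, exemption $14000 → ($240000 − $14000) × 1.25% × 187/365 = $1447.3288
7 July – 31 December 2025: 178 days, exemption $50000 → ($240000 − $50000) × 1.25% × 178/365 = $1158.2192
Total = $2605.5479

$2605.55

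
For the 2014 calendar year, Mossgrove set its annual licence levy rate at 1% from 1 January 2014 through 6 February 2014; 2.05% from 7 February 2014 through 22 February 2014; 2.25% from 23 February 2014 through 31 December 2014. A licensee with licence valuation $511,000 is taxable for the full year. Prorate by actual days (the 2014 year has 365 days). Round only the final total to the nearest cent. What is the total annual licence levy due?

$10,805.20

1 January – 6 February 2014: 37 days at 1% → $511,000 × 1% × 37/365 = $518.0000
7 February – 22 February 2014: 16 days at 2.05% → $511,000 × 2.05% × 16/365 = $459.2000
23 February – 31 December 2014: 312 days at 2.25% → $511,000 × 2.25% × 312/365 = $9,828.0000
Total = $10,805.2000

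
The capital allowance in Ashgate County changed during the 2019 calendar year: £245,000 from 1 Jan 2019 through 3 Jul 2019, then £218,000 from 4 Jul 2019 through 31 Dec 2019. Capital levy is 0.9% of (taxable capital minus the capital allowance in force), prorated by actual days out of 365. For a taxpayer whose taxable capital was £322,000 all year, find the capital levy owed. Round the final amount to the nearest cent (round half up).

£813.50

1 Jan – 3 Jul 2019: 184 days, exemption £245,000 → (£322,000 − £245,000) × 0.9% × 184/365 = £349.3479
4 Jul – 31 Dec 2019: 181 days, exemption £218,000 → (£322,000 − £218,000) × 0.9% × 181/365 = £464.1534
Total = £813.5014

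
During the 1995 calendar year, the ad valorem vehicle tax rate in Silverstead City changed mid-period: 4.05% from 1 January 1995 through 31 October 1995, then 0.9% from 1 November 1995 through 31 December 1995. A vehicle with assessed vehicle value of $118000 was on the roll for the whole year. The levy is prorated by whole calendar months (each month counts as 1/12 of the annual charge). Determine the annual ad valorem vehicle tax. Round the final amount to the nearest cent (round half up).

$4159.50

1 January – 31 October 1995: 10 months at 4.05% → $118000 × 4.05% × 10/12 = $3982.5000
1 November – 31 December 1995: 2 months at 0.9% → $118000 × 0.9% × 2/12 = $177.0000
Total = $4159.5000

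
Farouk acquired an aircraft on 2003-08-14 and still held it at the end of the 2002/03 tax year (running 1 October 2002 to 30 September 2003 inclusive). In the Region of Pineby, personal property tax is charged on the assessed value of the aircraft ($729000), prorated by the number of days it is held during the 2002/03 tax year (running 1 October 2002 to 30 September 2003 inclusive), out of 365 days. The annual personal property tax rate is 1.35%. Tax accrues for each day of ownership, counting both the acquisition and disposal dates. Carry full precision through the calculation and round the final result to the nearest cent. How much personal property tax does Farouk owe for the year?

$1294.22

Days held (2003-08-14 to 2003-09-30): 48 out of 365
Tax = $729000 × 1.35% × 48/365 = $1294.2247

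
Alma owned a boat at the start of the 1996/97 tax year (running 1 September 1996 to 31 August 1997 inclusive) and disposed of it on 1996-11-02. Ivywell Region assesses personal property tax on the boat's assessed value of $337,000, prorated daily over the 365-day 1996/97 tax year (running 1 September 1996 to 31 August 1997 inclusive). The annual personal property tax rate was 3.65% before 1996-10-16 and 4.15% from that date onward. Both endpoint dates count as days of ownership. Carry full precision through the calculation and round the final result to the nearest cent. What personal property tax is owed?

$2,206.20

1996-09-01 to 1996-10-15: 45 days at 3.65% → $337,000 × 3.65% × 45/365 = $1,516.5000
1996-10-16 to 1996-11-02: 18 days at 4.15% → $337,000 × 4.15% × 18/365 = $689.6959
Total = $2,206.1959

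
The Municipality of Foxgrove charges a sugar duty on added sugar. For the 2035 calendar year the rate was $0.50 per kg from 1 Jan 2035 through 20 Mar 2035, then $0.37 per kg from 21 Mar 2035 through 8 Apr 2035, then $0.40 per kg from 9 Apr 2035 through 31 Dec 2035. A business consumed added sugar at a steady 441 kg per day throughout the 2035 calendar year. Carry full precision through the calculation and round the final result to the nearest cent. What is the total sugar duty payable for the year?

1 Jan – 20 Mar 2035: 79 days × 441 kg/day = 34,839 kg at $0.50/kg → $17,419.50
21 Mar – 8 Apr 2035: 19 days × 441 kg/day = 8,379 kg at $0.37/kg → $3,100.23
9 Apr – 31 Dec 2035: 267 days × 441 kg/day = 117,747 kg at $0.40/kg → $47,098.80

$67,618.53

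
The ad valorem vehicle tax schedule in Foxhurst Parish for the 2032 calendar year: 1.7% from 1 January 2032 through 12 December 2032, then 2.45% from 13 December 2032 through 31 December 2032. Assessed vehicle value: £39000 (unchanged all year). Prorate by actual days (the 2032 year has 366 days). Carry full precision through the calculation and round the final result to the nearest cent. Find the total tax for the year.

1 January – 12 December 2032: 347 days at 1.7% → £39000 × 1.7% × 347/366 = £628.5820
13 December – 31 December 2032: 19 days at 2.45% → £39000 × 2.45% × 19/366 = £49.6025
Total = £678.1844

£678.18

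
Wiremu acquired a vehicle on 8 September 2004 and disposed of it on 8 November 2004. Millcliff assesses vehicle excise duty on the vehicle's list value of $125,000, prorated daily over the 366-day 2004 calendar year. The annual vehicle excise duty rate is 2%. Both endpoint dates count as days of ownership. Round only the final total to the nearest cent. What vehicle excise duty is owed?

$423.50

Days held (8 September – 8 November 2004): 62 out of 366
Tax = $125,000 × 2% × 62/366 = $423.4973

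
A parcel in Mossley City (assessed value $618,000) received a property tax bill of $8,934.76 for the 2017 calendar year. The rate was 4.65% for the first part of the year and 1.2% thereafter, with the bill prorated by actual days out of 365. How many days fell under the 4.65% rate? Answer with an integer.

26 days

Let d = days at the first rate; then 365 − d days at the second rate.
$618,000 × [4.65%·d + 1.2%·(365−d)] / 365 = $8,934.76
Solving gives d = 26, so the new rate took effect on 27 January 2017.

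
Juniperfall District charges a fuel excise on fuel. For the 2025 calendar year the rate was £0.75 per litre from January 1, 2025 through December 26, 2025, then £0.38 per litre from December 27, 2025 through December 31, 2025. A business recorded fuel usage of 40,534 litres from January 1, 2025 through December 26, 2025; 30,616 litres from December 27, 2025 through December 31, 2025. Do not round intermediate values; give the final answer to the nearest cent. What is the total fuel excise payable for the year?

£42,034.58

January 1 – December 26, 2025: 40,534 litres at £0.75/litre → £30,400.50
December 27 – December 31, 2025: 30,616 litres at £0.38/litre → £11,634.08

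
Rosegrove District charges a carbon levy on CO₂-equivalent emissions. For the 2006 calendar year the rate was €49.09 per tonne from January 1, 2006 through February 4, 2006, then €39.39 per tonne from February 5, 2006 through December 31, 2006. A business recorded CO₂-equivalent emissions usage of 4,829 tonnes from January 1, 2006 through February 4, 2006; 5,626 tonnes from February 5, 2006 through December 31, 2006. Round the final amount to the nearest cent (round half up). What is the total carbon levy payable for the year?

January 1 – February 4, 2006: 4,829 tonnes at €49.09/tonne → €237055.61
February 5 – December 31, 2006: 5,626 tonnes at €39.39/tonne → €221608.14

€458663.75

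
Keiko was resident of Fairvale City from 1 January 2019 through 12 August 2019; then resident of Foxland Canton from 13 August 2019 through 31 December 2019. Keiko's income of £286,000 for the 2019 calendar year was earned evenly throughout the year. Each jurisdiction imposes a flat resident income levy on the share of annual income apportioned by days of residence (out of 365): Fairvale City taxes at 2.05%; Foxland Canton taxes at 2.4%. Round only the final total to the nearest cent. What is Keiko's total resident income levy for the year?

Fairvale City, 1 January – 12 August 2019: 224 days → £286,000 × 2.05% × 224/365 = £3,598.1151
Foxland Canton, 13 August – 31 December 2019: 141 days → £286,000 × 2.4% × 141/365 = £2,651.5726
Total = £6,249.6877

£6,249.69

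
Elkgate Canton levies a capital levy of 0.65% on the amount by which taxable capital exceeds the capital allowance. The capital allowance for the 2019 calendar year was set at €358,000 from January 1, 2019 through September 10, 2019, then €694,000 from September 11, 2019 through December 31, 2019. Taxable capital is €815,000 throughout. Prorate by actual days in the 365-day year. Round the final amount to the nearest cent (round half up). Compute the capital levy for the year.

€2,300.34

January 1 – September 10, 2019: 253 days, exemption €358,000 → (€815,000 − €358,000) × 0.65% × 253/365 = €2,059.0041
September 11 – December 31, 2019: 112 days, exemption €694,000 → (€815,000 − €694,000) × 0.65% × 112/365 = €241.3370
Total = €2,300.3411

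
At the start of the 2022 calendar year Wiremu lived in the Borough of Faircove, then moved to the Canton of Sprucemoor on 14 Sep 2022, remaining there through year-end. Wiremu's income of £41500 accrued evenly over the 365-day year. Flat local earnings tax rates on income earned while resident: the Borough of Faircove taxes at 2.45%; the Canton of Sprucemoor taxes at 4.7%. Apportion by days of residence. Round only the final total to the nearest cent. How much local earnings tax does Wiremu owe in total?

The Borough of Faircove, 1 Jan – 13 Sep 2022: 256 days → £41500 × 2.45% × 256/365 = £713.1178
The Canton of Sprucemoor, 14 Sep – 31 Dec 2022: 109 days → £41500 × 4.7% × 109/365 = £582.4781
Total = £1295.5959

£1295.60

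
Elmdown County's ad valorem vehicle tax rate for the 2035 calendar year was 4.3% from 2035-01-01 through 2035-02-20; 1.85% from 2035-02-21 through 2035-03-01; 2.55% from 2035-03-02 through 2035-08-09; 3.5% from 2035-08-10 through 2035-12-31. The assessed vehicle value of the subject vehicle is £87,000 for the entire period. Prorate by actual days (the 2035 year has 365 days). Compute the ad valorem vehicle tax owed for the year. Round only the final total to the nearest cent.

2035-01-01 to 2035-02-20: 51 days at 4.3% → £87,000 × 4.3% × 51/365 = £522.7151
2035-02-21 to 2035-03-01: 9 days at 1.85% → £87,000 × 1.85% × 9/365 = £39.6863
2035-03-02 to 2035-08-09: 161 days at 2.55% → £87,000 × 2.55% × 161/365 = £978.5712
2035-08-10 to 2035-12-31: 144 days at 3.5% → £87,000 × 3.5% × 144/365 = £1,201.3151
Total = £2,742.2877

£2,742.29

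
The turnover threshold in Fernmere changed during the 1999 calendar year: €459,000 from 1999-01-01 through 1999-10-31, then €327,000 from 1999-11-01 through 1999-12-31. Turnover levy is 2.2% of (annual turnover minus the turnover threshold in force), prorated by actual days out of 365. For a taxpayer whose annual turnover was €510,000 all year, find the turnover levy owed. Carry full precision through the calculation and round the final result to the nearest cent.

1999-01-01 to 1999-10-31: 304 days, exemption €459,000 → (€510,000 − €459,000) × 2.2% × 304/365 = €934.4877
1999-11-01 to 1999-12-31: 61 days, exemption €327,000 → (€510,000 − €327,000) × 2.2% × 61/365 = €672.8384
Total = €1,607.3260

€1,607.33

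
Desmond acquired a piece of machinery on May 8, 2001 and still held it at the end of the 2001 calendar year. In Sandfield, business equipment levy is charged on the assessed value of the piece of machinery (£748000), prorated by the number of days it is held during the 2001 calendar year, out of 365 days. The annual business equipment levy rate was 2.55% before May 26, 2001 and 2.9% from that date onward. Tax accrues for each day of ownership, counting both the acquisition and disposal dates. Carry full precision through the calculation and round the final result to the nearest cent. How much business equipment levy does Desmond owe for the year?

May 8 – May 25, 2001: 18 days at 2.55% → £748000 × 2.55% × 18/365 = £940.6356
May 26 – December 31, 2001: 220 days at 2.9% → £748000 × 2.9% × 220/365 = £13074.6301
Total = £14015.2658

£14015.27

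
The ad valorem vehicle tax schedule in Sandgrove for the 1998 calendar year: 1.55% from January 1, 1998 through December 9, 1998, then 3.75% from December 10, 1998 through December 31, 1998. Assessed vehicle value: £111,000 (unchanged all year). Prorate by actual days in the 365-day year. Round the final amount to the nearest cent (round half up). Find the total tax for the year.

January 1 – December 9, 1998: 343 days at 1.55% → £111,000 × 1.55% × 343/365 = £1,616.7986
December 10 – December 31, 1998: 22 days at 3.75% → £111,000 × 3.75% × 22/365 = £250.8904
Total = £1,867.6890

£1,867.69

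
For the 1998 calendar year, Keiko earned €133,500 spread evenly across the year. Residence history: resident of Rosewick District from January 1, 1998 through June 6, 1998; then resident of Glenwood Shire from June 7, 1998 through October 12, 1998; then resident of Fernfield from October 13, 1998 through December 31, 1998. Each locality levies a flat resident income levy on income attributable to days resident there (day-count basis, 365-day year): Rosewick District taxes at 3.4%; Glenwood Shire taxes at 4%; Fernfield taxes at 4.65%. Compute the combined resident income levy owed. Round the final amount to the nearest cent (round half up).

€5,185.65

Rosewick District, January 1 – June 6, 1998: 157 days → €133,500 × 3.4% × 157/365 = €1,952.3918
Glenwood Shire, June 7 – October 12, 1998: 128 days → €133,500 × 4% × 128/365 = €1,872.6575
Fernfield, October 13 – December 31, 1998: 80 days → €133,500 × 4.65% × 80/365 = €1,360.6027
Total = €5,185.6521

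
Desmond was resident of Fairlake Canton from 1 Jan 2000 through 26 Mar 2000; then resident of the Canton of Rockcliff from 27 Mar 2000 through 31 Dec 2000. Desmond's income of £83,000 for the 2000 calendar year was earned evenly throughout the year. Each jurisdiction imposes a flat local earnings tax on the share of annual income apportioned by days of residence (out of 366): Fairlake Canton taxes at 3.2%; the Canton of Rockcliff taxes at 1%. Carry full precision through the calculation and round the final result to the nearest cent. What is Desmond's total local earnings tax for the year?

Fairlake Canton, 1 Jan – 26 Mar 2000: 86 days → £83,000 × 3.2% × 86/366 = £624.0874
The Canton of Rockcliff, 27 Mar – 31 Dec 2000: 280 days → £83,000 × 1% × 280/366 = £634.9727
Total = £1,259.0601

£1,259.06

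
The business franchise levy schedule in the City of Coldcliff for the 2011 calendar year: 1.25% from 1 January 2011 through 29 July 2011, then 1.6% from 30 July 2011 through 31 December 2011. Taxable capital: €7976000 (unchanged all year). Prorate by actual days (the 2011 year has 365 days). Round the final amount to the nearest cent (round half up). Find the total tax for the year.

€111554.74

1 January – 29 July 2011: 210 days at 1.25% → €7976000 × 1.25% × 210/365 = €57361.6438
30 July – 31 December 2011: 155 days at 1.6% → €7976000 × 1.6% × 155/365 = €54193.0959
Total = €111554.7397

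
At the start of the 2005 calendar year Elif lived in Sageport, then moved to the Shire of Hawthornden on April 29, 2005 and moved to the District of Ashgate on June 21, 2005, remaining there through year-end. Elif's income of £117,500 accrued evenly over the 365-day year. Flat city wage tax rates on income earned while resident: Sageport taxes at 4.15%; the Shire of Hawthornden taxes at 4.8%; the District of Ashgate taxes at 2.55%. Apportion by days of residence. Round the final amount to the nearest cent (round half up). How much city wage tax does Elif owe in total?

£3,987.92

Sageport, January 1 – April 28, 2005: 118 days → £117,500 × 4.15% × 118/365 = £1,576.4315
The Shire of Hawthornden, April 29 – June 20, 2005: 53 days → £117,500 × 4.8% × 53/365 = £818.9589
The District of Ashgate, June 21 – December 31, 2005: 194 days → £117,500 × 2.55% × 194/365 = £1,592.5274
Total = £3,987.9178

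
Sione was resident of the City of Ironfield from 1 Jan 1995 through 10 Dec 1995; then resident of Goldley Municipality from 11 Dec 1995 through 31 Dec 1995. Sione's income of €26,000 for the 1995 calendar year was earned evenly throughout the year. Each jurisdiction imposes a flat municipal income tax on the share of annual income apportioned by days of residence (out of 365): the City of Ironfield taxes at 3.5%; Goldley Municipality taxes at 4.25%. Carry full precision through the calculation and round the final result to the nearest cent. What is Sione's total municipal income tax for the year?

€921.22

The City of Ironfield, 1 Jan – 10 Dec 1995: 344 days → €26,000 × 3.5% × 344/365 = €857.6438
Goldley Municipality, 11 Dec – 31 Dec 1995: 21 days → €26,000 × 4.25% × 21/365 = €63.5753
Total = €921.2192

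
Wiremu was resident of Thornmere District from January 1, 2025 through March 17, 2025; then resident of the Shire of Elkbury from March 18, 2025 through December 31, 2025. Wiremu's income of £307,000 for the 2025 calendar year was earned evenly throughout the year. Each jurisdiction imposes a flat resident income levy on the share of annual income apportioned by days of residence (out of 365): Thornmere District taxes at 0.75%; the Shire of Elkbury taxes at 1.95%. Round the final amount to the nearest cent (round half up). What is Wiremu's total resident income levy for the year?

£5,219.42

Thornmere District, January 1 – March 17, 2025: 76 days → £307,000 × 0.75% × 76/365 = £479.4247
The Shire of Elkbury, March 18 – December 31, 2025: 289 days → £307,000 × 1.95% × 289/365 = £4,739.9959
Total = £5,219.4205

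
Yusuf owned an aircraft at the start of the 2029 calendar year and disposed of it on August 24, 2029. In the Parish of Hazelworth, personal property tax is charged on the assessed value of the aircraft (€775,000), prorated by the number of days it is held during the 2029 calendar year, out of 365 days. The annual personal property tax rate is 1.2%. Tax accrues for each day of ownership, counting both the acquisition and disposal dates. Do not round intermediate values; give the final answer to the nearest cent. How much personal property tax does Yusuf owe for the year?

€6,013.15

Days held (January 1 – August 24, 2029): 236 out of 365
Tax = €775,000 × 1.2% × 236/365 = €6,013.1507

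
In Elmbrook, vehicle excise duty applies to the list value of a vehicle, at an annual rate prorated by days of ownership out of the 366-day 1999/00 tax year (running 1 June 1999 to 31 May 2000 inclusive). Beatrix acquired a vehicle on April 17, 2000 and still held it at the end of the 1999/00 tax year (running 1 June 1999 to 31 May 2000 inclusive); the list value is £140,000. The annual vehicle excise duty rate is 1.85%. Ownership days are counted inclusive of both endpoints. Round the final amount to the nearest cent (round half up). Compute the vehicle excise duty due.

£318.44

Days held (April 17 – May 31, 2000): 45 out of 366
Tax = £140,000 × 1.85% × 45/366 = £318.4426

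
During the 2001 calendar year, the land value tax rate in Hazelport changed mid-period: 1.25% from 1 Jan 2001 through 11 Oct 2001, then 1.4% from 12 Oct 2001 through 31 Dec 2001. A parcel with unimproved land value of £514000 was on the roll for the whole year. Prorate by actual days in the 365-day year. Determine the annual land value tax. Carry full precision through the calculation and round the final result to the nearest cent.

£6596.10

1 Jan – 11 Oct 2001: 284 days at 1.25% → £514000 × 1.25% × 284/365 = £4999.1781
12 Oct – 31 Dec 2001: 81 days at 1.4% → £514000 × 1.4% × 81/365 = £1596.9205
Total = £6596.0986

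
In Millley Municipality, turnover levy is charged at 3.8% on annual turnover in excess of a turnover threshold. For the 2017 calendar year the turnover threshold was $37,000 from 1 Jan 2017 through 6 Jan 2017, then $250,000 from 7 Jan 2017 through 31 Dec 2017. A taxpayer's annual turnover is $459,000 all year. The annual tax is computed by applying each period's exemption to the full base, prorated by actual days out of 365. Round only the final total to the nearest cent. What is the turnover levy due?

$8,075.05

1 Jan – 6 Jan 2017: 6 days, exemption $37,000 → ($459,000 − $37,000) × 3.8% × 6/365 = $263.6055
7 Jan – 31 Dec 2017: 359 days, exemption $250,000 → ($459,000 − $250,000) × 3.8% × 359/365 = $7,811.4466
Total = $8,075.0521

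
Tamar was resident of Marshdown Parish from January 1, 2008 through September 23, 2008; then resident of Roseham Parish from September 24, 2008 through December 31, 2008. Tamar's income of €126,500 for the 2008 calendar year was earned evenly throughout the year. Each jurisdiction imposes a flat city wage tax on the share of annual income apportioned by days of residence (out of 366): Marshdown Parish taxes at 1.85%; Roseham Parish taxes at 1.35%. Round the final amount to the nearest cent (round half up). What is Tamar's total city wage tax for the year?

Marshdown Parish, January 1 – September 23, 2008: 267 days → €126,500 × 1.85% × 267/366 = €1,707.2316
Roseham Parish, September 24 – December 31, 2008: 99 days → €126,500 × 1.35% × 99/366 = €461.9324
Total = €2,169.1639

€2,169.16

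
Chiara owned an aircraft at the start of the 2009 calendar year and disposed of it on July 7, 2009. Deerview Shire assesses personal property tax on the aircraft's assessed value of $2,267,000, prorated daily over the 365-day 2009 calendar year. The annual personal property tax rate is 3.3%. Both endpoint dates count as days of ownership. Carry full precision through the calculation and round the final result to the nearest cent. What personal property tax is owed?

$38,532.79

Days held (January 1 – July 7, 2009): 188 out of 365
Tax = $2,267,000 × 3.3% × 188/365 = $38,532.7890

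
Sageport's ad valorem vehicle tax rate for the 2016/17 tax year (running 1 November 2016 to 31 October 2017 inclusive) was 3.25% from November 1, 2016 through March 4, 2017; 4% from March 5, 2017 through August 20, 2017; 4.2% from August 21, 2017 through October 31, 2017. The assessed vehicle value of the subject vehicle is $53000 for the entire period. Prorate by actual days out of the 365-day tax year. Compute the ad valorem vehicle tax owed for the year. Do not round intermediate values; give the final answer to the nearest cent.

$2005.87

November 1, 2016 – March 4, 2017: 124 days at 3.25% → $53000 × 3.25% × 124/365 = $585.1781
March 5 – August 20, 2017: 169 days at 4% → $53000 × 4% × 169/365 = $981.5890
August 21 – October 31, 2017: 72 days at 4.2% → $53000 × 4.2% × 72/365 = $439.1014
Total = $2005.8685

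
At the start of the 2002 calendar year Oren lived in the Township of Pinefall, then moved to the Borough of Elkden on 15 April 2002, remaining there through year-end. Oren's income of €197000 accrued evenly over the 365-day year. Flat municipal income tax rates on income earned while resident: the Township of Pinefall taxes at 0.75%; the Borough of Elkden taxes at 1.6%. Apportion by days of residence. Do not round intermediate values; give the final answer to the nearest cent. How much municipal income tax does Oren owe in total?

The Township of Pinefall, 1 January – 14 April 2002: 104 days → €197000 × 0.75% × 104/365 = €420.9863
The Borough of Elkden, 15 April – 31 December 2002: 261 days → €197000 × 1.6% × 261/365 = €2253.8959
Total = €2674.8822

€2674.88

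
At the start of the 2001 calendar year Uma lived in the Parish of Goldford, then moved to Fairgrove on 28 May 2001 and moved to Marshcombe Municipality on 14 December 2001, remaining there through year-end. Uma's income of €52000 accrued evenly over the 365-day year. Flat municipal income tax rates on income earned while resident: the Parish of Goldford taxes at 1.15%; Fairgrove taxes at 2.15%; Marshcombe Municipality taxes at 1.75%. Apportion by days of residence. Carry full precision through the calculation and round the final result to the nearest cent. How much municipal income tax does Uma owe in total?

€898.32

The Parish of Goldford, 1 January – 27 May 2001: 147 days → €52000 × 1.15% × 147/365 = €240.8384
Fairgrove, 28 May – 13 December 2001: 200 days → €52000 × 2.15% × 200/365 = €612.6027
Marshcombe Municipality, 14 December – 31 December 2001: 18 days → €52000 × 1.75% × 18/365 = €44.8767
Total = €898.3178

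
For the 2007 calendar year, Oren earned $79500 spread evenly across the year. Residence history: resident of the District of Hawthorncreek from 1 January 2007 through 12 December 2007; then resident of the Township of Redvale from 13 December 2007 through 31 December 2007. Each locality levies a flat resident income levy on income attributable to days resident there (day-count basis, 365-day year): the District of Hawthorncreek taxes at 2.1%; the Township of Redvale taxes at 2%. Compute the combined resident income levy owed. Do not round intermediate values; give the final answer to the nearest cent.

The District of Hawthorncreek, 1 January – 12 December 2007: 346 days → $79500 × 2.1% × 346/365 = $1582.5945
The Township of Redvale, 13 December – 31 December 2007: 19 days → $79500 × 2% × 19/365 = $82.7671
Total = $1665.3616

$1665.36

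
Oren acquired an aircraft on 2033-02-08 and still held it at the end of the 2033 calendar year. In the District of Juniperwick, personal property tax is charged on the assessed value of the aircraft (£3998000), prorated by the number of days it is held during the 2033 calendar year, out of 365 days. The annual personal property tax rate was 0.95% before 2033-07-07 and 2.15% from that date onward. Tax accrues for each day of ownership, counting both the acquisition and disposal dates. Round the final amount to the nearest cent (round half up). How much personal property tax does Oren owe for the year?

£57423.33

2033-02-08 to 2033-07-06: 149 days at 0.95% → £3998000 × 0.95% × 149/365 = £15504.5726
2033-07-07 to 2033-12-31: 178 days at 2.15% → £3998000 × 2.15% × 178/365 = £41918.7562
Total = £57423.3288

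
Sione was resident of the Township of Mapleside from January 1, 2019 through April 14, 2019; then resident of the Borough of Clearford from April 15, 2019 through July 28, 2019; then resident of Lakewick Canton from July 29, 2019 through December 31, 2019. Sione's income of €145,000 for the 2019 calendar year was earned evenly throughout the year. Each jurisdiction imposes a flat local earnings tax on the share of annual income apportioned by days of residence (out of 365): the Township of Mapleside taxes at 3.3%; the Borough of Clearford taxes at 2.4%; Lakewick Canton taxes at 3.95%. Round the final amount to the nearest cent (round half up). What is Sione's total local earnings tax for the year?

€4,812.41

The Township of Mapleside, January 1 – April 14, 2019: 104 days → €145,000 × 3.3% × 104/365 = €1,363.3973
The Borough of Clearford, April 15 – July 28, 2019: 105 days → €145,000 × 2.4% × 105/365 = €1,001.0959
Lakewick Canton, July 29 – December 31, 2019: 156 days → €145,000 × 3.95% × 156/365 = €2,447.9178
Total = €4,812.4110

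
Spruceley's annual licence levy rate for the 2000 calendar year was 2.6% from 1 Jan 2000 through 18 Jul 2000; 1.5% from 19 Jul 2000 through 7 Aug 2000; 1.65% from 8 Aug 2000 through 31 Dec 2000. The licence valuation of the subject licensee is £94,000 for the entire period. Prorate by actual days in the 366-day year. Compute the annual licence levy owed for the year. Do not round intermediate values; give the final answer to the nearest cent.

£2,031.27

1 Jan – 18 Jul 2000: 200 days at 2.6% → £94,000 × 2.6% × 200/366 = £1,335.5191
19 Jul – 7 Aug 2000: 20 days at 1.5% → £94,000 × 1.5% × 20/366 = £77.0492
8 Aug – 31 Dec 2000: 146 days at 1.65% → £94,000 × 1.65% × 146/366 = £618.7049
Total = £2,031.2732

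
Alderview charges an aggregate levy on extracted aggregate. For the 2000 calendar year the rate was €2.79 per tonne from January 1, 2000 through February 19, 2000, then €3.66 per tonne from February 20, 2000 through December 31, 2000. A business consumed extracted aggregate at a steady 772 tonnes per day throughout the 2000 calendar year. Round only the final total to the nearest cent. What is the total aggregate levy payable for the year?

€1,000,558.32

January 1 – February 19, 2000: 50 days × 772 tonnes/day = 38,600 tonnes at €2.79/tonne → €107,694.00
February 20 – December 31, 2000: 316 days × 772 tonnes/day = 243,952 tonnes at €3.66/tonne → €892,864.32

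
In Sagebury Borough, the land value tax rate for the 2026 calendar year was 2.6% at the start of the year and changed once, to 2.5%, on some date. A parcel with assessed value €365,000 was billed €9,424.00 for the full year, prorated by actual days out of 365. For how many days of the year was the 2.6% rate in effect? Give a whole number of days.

Let d = days at the first rate; then 365 − d days at the second rate.
€365,000 × [2.6%·d + 2.5%·(365−d)] / 365 = €9,424.00
Solving gives d = 299, so the new rate took effect on October 27, 2026.

299 days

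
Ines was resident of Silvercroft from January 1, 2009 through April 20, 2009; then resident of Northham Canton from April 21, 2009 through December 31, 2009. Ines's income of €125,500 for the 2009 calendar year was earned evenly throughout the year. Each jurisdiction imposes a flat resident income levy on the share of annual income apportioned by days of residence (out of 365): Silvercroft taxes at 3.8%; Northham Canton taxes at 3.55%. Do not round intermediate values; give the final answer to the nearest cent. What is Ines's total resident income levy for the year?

Silvercroft, January 1 – April 20, 2009: 110 days → €125,500 × 3.8% × 110/365 = €1,437.2329
Northham Canton, April 21 – December 31, 2009: 255 days → €125,500 × 3.55% × 255/365 = €3,112.5719
Total = €4,549.8048

€4,549.80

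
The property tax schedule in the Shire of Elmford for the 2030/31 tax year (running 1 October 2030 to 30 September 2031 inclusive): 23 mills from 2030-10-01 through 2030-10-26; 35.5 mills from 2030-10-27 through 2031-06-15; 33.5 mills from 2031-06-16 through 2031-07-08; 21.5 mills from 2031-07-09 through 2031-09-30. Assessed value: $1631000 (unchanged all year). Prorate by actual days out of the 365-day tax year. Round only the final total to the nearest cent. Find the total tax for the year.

2030-10-01 to 2030-10-26: 26 days at 23 mills → $1631000 × 2.3% × 26/365 = $2672.1589
2030-10-27 to 2031-06-15: 232 days at 35.5 mills → $1631000 × 3.55% × 232/365 = $36802.5096
2031-06-16 to 2031-07-08: 23 days at 33.5 mills → $1631000 × 3.35% × 23/365 = $3442.9740
2031-07-09 to 2031-09-30: 84 days at 21.5 mills → $1631000 × 2.15% × 84/365 = $8070.0986
Total = $50987.7411

$50987.74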